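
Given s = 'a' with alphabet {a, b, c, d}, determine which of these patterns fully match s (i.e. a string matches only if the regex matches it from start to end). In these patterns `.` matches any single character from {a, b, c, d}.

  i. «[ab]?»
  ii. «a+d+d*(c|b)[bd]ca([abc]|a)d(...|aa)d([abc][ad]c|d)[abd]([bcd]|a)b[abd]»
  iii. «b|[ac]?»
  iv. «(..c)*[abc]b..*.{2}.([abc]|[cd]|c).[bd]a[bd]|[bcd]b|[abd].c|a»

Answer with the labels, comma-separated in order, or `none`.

i → match
ii → no match
iii → match
iv → match

i, iii, iv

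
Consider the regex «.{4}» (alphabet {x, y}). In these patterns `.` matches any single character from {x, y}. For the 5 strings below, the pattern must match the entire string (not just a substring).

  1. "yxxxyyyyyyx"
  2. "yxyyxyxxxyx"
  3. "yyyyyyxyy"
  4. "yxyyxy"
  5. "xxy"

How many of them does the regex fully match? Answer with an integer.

1 → no match
2 → no match
3 → no match
4 → no match
5 → no match
Total matched: 0

0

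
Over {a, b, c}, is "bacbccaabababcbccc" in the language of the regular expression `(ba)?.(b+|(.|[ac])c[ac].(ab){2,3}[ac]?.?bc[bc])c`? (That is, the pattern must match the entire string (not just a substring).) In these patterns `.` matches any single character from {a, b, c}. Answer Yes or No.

Yes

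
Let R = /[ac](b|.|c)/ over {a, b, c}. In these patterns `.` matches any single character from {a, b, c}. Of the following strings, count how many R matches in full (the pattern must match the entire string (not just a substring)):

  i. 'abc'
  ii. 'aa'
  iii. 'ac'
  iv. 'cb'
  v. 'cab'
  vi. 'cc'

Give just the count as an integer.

4

i → no match
ii → match
iii → match
iv → match
v → no match
vi → match
Total matched: 4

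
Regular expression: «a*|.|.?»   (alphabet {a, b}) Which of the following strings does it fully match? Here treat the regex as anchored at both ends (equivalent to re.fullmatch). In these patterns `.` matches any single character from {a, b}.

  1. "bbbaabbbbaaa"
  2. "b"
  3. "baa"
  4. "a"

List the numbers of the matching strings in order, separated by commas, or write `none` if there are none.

1 → no match
2 → match
3 → no match
4 → match

2, 4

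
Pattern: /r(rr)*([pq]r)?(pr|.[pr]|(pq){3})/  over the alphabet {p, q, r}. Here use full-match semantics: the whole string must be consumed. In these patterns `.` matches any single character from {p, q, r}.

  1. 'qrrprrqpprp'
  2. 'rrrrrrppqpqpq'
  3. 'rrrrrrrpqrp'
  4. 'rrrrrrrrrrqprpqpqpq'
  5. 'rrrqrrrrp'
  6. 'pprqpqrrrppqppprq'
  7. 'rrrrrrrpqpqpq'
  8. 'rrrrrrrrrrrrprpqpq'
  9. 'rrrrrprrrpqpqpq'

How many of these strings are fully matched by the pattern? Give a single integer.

1. 'qrrprrqpprp' → no match — must start with 'r'
2 → no match
3. 'rrrrrrrpqrp' → no match
4 → no match
5. 'rrrqrrrrp' → no match
6 → no match — must start with 'r'
7 → match
8 → no match
9 → no match
Total matched: 1

1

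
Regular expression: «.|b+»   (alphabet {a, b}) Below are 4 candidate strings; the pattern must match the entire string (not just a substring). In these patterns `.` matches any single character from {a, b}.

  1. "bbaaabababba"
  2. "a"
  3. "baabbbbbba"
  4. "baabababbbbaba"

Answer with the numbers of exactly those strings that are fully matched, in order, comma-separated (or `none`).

2

1 → no match
2 → match
3 → no match
4 → no match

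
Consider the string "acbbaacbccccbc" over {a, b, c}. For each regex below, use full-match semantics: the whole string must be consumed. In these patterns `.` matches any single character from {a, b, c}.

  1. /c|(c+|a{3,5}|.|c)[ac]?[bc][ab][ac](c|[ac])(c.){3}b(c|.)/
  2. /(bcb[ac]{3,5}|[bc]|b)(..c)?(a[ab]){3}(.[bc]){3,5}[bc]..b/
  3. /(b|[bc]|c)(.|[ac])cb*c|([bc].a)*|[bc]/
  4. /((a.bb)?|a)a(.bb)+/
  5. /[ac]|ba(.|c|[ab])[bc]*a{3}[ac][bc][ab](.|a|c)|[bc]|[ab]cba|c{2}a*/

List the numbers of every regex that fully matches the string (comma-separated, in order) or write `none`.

1 → match
2 → no match — must end with "b"
3 → no match
4 → no match — must end with "bb"
5 → no match

1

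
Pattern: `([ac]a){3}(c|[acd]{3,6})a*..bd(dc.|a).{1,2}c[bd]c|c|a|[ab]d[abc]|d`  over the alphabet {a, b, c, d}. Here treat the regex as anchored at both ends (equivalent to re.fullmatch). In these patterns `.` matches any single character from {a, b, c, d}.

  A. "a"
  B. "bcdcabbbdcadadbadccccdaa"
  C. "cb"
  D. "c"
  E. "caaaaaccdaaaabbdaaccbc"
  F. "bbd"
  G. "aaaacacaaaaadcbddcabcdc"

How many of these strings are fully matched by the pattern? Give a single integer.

4

A → match
B → no match
C → no match
D → match
E → match
F → no match
G → match
Total matched: 4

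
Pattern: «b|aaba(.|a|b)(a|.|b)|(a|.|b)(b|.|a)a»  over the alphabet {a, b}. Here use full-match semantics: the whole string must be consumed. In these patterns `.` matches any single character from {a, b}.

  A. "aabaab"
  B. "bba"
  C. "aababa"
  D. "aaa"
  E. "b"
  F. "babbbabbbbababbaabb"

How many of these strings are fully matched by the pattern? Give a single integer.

A → match
B → match
C → match
D → match
E → match
F → no match
Total matched: 5

5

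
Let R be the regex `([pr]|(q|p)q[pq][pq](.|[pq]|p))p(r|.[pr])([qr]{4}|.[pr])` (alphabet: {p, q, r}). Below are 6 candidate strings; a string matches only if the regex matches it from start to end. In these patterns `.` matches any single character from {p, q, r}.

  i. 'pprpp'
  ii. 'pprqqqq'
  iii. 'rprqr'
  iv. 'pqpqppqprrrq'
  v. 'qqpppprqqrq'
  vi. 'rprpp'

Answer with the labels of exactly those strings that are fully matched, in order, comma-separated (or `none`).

i → match
ii → match
iii → match
iv → match
v → match
vi → match

i, ii, iii, iv, v, vi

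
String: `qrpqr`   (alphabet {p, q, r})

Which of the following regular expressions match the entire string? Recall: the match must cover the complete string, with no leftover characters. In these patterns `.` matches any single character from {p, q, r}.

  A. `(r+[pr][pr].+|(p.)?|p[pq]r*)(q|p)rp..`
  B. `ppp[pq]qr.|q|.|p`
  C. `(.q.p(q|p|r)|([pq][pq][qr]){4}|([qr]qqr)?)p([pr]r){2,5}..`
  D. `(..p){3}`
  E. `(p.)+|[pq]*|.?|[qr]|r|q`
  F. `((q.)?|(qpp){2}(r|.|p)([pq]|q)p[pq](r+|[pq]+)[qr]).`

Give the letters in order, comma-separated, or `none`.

A

A → match
B → no match
C → no match
D → no match — must end with `p`
E → no match
F → no match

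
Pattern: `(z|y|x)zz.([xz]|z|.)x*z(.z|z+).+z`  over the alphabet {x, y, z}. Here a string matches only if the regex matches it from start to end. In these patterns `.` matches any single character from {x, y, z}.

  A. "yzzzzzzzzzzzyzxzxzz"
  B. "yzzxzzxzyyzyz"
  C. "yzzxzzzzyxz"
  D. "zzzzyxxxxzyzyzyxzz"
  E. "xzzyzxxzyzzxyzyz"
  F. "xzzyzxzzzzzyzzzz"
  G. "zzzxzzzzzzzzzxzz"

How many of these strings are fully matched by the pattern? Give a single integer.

A → match
B → match
C → match
D → match
E → match
F → match
G → match
Total matched: 7

7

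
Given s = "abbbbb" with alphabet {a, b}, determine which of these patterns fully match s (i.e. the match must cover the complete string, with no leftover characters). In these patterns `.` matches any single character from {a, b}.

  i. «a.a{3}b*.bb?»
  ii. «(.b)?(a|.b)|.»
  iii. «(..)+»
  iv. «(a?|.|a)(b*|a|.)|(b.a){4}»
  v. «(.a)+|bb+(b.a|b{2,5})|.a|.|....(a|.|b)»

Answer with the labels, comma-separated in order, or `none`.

iii, iv

i → no match
ii → no match
iii → match
iv → match
v → no match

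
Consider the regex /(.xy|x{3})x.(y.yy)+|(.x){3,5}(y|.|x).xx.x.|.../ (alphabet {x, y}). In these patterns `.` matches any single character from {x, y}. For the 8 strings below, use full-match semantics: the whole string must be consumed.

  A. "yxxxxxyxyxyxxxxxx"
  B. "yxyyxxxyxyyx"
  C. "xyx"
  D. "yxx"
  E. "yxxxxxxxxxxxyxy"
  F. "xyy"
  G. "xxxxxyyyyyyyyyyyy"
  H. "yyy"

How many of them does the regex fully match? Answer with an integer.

A → match
B → no match
C → match
D → match
E → match
F → match
G → match
H → match
Total matched: 7

7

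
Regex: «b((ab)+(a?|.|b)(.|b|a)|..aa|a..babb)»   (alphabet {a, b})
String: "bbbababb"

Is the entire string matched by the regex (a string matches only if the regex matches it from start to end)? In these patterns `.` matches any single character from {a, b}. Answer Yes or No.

No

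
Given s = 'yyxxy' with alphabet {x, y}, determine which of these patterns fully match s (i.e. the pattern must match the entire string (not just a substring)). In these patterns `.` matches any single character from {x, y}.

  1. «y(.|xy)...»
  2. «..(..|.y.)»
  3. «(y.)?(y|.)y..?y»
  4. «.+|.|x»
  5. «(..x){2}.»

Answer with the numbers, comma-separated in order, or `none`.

1, 3, 4

1 → match
2 → no match
3 → match
4 → match
5 → no match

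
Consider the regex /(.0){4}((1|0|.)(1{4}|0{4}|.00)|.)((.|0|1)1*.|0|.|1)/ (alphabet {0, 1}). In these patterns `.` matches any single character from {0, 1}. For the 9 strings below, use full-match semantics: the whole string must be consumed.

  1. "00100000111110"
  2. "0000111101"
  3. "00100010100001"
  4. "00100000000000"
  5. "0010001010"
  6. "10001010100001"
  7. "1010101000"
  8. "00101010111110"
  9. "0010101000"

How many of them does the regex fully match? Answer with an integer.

8

1 → match
2 → no match
3 → match
4 → match
5 → match
6 → match
7 → match
8 → match
9 → match
Total matched: 8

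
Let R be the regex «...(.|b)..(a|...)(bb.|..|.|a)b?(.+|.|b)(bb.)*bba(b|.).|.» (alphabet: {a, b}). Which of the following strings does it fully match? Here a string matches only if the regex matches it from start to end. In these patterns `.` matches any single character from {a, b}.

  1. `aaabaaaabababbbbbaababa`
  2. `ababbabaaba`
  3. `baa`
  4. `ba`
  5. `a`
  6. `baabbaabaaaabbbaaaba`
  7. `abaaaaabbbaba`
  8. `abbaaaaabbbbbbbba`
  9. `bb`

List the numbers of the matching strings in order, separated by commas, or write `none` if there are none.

5

1 → no match
2. `ababbabaaba` → no match
3. `baa` → no match
4. `ba` → no match
5. `a` → match
6 → no match
7 → no match
8 → no match
9. `bb` → no match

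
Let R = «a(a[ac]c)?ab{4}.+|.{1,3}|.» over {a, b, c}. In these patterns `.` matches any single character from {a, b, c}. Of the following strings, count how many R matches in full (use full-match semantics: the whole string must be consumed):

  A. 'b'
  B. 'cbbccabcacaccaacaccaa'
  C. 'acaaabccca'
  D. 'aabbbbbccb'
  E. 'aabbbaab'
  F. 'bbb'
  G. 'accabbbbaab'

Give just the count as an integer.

3

A → match
B → no match
C → no match
D → match
E → no match
F → match
G → no match
Total matched: 3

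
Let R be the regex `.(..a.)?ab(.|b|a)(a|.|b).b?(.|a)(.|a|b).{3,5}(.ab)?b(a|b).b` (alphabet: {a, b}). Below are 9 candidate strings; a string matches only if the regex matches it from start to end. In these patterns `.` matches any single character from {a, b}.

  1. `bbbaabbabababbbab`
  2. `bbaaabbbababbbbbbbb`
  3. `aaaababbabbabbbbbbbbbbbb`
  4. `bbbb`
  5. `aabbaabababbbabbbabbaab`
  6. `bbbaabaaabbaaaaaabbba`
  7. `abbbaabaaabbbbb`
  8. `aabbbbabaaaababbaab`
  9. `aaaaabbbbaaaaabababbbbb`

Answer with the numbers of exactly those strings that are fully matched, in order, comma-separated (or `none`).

1 → no match
2 → no match
3 → no match
4. `bbbb` → no match
5 → no match
6 → no match — must end with `b`
7 → no match
8 → match
9 → no match

8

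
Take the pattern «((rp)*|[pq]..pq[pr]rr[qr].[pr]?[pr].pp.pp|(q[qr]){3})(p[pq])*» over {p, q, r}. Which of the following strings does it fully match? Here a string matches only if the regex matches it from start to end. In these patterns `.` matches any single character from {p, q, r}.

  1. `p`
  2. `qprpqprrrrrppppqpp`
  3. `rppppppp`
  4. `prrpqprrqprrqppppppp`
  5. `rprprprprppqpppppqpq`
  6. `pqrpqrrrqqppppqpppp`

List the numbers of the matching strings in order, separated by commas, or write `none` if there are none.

2, 3, 4, 5, 6

1 → no match
2 → match
3 → match
4 → match
5 → match
6 → match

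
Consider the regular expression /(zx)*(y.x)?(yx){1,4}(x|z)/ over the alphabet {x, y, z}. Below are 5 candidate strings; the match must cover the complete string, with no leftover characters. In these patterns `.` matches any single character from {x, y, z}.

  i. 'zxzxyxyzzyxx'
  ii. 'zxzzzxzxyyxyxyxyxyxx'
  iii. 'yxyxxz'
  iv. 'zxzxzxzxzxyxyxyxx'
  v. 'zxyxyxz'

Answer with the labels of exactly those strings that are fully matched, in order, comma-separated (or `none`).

i → no match
ii → no match
iii → no match
iv → match
v → match

iv, v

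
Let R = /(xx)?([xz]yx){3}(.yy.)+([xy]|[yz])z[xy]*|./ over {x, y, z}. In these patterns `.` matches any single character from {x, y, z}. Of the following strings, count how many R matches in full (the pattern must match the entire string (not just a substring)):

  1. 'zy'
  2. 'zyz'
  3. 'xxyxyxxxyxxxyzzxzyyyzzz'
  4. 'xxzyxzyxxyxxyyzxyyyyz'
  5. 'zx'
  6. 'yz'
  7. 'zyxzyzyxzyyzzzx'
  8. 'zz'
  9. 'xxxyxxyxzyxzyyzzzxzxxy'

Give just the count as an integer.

1

1 → no match
2 → no match
3 → no match
4 → match
5 → no match
6 → no match
7 → no match
8 → no match
9 → no match
Total matched: 1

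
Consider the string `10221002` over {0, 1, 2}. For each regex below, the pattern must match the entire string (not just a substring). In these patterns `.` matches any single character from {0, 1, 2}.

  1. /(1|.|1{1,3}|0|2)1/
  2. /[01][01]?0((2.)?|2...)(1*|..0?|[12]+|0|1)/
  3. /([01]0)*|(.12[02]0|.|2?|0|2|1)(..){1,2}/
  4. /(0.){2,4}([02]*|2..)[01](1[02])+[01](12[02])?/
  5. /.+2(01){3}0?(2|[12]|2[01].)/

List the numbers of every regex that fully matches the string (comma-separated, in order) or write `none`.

2

1 → no match — must end with `1`
2 → match
3 → no match
4 → no match — must start with `0`
5 → no match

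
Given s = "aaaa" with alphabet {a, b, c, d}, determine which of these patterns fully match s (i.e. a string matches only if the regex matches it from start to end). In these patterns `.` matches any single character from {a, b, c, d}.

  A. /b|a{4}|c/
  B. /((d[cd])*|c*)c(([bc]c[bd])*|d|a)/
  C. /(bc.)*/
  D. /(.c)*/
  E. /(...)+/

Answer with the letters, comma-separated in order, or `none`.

A → match
B → no match
C → no match
D → no match
E → no match

A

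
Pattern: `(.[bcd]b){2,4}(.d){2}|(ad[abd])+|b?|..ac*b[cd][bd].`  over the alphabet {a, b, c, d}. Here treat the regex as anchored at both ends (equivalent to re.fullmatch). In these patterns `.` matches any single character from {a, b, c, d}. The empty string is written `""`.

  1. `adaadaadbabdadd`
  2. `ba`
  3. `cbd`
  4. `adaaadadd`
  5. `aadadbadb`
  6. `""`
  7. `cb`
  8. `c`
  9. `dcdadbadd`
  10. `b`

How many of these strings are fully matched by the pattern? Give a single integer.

2

1 → no match
2. `ba` → no match
3. `cbd` → no match
4. `adaaadadd` → no match
5. `aadadbadb` → no match
6. `""` → match
7. `cb` → no match
8. `c` → no match
9. `dcdadbadd` → no match
10. `b` → match
Total matched: 2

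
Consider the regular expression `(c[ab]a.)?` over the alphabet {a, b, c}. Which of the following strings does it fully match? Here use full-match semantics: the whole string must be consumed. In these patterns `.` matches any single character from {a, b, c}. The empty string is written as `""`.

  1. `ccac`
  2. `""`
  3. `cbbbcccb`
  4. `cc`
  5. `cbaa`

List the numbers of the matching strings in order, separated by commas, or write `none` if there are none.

1. `ccac` → no match
2. `""` → match
3. `cbbbcccb` → no match
4. `cc` → no match
5. `cbaa` → match

2, 5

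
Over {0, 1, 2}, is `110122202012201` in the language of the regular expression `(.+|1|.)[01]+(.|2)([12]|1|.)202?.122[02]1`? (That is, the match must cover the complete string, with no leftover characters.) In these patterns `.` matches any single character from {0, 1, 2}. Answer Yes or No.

Yes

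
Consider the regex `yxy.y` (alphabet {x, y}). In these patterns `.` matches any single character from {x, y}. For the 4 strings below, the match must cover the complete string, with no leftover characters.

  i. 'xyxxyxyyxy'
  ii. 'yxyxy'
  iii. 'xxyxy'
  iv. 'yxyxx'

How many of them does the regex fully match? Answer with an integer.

i. 'xyxxyxyyxy' → no match — must start with 'yxy'
ii. 'yxyxy' → match
iii. 'xxyxy' → no match — must start with 'yxy'
iv. 'yxyxx' → no match — must end with 'y'
Total matched: 1

1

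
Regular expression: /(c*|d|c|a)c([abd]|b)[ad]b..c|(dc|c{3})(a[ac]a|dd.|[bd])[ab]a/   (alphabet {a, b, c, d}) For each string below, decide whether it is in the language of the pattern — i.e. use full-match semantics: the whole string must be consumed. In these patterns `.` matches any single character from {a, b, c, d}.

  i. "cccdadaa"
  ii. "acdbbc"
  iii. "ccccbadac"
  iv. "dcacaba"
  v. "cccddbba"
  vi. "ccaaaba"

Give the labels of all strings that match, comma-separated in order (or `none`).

i → no match
ii → no match
iii → no match
iv → match
v → match
vi → no match

iv, v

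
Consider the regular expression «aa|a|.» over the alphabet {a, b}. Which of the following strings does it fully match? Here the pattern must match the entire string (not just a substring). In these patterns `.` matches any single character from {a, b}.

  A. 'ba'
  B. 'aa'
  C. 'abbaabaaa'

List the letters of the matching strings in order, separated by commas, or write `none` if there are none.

B

A → no match
B → match
C → no match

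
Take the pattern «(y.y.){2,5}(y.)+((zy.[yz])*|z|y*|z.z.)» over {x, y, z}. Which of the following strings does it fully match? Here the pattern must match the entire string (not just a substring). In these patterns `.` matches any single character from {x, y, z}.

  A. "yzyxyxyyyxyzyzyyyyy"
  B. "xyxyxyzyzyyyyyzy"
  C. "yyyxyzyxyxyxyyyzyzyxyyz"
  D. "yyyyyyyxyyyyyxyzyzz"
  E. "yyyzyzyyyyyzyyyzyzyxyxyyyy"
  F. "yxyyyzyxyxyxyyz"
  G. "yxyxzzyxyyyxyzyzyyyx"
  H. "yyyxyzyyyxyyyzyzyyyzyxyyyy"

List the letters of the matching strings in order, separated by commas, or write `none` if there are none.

A → match
B → no match — must start with "y"
C → match
D → match
E → match
F → match
G → no match
H → match

A, C, D, E, F, H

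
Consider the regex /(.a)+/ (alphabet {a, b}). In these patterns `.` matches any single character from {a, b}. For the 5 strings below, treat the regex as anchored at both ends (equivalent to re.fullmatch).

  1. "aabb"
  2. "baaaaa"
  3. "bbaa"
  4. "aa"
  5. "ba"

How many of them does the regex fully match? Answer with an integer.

1. "aabb" → no match — must end with "a"
2. "baaaaa" → match
3. "bbaa" → no match
4. "aa" → match
5. "ba" → match
Total matched: 3

3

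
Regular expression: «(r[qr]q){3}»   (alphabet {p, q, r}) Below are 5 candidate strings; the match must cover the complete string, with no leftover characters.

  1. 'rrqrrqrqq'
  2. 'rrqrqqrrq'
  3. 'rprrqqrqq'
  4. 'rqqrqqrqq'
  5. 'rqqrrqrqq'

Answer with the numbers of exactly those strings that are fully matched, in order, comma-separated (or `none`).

1, 2, 4, 5

1 → match
2 → match
3 → no match
4 → match
5 → match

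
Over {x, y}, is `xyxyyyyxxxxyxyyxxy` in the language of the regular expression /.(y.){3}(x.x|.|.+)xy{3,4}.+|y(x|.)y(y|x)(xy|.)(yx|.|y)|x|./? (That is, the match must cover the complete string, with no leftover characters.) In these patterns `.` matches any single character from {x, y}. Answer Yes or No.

No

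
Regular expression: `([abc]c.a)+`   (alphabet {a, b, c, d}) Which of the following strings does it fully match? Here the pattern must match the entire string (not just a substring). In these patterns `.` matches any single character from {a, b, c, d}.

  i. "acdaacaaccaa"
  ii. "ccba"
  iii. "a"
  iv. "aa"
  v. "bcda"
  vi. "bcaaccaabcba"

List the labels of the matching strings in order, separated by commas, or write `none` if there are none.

i → match
ii → match
iii → no match
iv → no match
v → match
vi → match

i, ii, v, vi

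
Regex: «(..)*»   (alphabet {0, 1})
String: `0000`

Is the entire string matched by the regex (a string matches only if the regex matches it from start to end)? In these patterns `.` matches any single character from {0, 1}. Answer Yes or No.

Yes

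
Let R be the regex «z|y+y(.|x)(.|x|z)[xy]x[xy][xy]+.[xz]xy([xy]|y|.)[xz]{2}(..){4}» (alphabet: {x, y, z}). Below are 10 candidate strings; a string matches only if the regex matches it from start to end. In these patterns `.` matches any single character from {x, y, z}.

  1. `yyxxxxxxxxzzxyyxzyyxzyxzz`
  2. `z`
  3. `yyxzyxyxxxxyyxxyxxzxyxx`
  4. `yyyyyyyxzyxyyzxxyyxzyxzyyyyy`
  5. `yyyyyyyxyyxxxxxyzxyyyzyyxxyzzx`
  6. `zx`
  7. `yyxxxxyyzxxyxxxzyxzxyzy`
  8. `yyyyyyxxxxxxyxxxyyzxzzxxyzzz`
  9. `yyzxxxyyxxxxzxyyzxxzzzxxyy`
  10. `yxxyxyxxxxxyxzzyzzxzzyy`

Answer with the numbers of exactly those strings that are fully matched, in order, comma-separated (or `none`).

1 → match
2 → match
3 → match
4 → match
5 → no match
6 → no match
7 → match
8 → match
9 → match
10 → no match

1, 2, 3, 4, 7, 8, 9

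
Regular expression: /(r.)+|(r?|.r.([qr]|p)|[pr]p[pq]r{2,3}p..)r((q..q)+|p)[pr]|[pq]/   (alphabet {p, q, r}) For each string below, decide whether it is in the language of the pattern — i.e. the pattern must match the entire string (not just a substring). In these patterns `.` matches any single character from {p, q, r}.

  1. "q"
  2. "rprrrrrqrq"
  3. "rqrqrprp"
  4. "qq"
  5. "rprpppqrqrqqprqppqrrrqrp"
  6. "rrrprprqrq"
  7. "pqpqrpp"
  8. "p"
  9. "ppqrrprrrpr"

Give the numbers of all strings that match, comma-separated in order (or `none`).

1 → match
2 → match
3 → match
4 → no match
5 → no match
6 → match
7 → no match
8 → match
9 → match

1, 2, 3, 6, 8, 9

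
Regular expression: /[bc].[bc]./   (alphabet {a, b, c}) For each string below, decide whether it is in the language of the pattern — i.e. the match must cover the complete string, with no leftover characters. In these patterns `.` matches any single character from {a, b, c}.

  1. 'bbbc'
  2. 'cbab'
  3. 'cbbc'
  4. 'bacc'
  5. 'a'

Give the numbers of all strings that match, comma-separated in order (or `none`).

1 → match
2 → no match
3 → match
4 → match
5 → no match

1, 3, 4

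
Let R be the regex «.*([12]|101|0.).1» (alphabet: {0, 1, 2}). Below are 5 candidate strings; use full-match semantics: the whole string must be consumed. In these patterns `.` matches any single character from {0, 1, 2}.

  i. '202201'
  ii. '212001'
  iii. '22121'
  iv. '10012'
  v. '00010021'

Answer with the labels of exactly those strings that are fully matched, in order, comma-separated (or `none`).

i → match
ii → no match
iii → match
iv → no match — must end with '1'
v → match

i, iii, v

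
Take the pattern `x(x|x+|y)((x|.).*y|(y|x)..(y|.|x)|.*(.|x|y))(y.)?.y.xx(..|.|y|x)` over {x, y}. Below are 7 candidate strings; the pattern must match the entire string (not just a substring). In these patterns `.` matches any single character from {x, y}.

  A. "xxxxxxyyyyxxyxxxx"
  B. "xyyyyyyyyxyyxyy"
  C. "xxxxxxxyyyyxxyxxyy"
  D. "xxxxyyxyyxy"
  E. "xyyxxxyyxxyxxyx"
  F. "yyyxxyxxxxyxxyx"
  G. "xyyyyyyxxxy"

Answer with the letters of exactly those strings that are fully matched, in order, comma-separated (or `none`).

A, G

A → match
B → no match
C → no match
D → no match
E → no match
F → no match — must start with "x"
G → match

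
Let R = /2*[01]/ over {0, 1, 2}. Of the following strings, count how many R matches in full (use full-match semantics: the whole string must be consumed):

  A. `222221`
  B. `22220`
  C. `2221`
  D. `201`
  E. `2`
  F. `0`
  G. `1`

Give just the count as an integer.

5

A. `222221` → match
B. `22220` → match
C. `2221` → match
D. `201` → no match
E. `2` → no match
F. `0` → match
G. `1` → match
Total matched: 5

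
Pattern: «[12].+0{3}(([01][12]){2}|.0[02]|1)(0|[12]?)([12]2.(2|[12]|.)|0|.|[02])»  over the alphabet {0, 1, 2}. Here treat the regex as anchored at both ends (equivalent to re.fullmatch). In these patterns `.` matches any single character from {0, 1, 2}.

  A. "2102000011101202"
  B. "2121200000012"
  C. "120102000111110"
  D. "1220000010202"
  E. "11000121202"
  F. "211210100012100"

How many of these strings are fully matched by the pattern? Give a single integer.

A → match
B → match
C → match
D → match
E → match
F → no match
Total matched: 5

5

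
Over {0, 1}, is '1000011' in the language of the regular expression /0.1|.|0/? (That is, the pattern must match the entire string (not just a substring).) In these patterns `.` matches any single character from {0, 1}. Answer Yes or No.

No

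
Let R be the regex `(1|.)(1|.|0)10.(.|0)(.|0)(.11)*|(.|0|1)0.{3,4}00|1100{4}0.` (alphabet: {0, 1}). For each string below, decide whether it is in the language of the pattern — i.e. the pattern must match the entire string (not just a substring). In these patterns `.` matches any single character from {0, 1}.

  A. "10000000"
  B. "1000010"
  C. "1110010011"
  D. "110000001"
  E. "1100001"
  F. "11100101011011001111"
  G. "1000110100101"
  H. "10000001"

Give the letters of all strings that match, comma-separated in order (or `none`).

A, C, D

A → match
B → no match
C → match
D → match
E → no match
F → no match
G → no match
H → no match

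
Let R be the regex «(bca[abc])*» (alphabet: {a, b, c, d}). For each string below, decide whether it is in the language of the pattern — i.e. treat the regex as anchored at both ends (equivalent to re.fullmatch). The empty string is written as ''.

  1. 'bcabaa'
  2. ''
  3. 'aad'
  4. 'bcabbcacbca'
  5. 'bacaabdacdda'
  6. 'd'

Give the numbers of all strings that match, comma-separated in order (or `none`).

1. 'bcabaa' → no match
2. '' → match
3. 'aad' → no match
4. 'bcabbcacbca' → no match
5. 'bacaabdacdda' → no match
6. 'd' → no match

2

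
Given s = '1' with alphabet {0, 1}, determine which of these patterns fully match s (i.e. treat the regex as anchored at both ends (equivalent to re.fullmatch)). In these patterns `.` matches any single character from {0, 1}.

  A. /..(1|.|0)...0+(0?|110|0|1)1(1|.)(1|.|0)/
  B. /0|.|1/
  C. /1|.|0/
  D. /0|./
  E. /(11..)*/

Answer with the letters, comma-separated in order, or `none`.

A → no match
B → match
C → match
D → match
E → no match

B, C, D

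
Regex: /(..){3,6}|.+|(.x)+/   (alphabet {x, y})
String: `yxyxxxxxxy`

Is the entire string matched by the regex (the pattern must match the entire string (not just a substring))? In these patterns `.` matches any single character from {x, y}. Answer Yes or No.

Yes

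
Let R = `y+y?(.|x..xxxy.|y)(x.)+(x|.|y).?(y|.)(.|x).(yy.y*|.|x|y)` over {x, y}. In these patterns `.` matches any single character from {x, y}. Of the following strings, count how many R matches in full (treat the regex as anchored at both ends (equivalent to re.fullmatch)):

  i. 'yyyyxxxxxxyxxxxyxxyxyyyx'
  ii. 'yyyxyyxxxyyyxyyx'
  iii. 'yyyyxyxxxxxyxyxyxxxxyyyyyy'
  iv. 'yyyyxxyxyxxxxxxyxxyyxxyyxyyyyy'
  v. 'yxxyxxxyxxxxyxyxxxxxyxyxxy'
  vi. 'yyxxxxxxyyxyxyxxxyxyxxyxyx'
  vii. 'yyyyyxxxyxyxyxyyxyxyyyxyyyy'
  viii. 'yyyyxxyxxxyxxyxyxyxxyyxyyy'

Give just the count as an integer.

i → match
ii → no match
iii → match
iv → no match
v → match
vi → match
vii → match
viii → match
Total matched: 6

6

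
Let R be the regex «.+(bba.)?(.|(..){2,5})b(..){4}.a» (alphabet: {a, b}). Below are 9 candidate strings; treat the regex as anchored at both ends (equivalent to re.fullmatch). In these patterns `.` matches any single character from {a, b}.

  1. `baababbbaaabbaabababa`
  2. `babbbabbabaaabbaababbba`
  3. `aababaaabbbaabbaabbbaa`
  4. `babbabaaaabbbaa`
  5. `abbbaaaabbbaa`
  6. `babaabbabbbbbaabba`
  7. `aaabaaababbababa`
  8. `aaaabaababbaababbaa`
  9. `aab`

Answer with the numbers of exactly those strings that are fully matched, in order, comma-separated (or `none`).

1 → no match
2 → no match
3 → no match
4 → no match
5 → match
6 → no match
7 → no match
8 → no match
9 → no match — must end with `a`

5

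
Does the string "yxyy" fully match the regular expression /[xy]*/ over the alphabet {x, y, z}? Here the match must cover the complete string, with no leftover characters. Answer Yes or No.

Yes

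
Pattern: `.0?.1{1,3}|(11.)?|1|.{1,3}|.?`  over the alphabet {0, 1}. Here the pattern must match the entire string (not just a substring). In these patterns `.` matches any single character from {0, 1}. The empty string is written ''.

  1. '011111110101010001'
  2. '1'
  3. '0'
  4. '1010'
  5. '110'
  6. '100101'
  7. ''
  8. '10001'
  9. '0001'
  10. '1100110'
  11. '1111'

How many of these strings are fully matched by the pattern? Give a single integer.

6

1 → no match
2 → match
3 → match
4 → no match
5 → match
6 → no match
7 → match
8 → no match
9 → match
10 → no match
11 → match
Total matched: 6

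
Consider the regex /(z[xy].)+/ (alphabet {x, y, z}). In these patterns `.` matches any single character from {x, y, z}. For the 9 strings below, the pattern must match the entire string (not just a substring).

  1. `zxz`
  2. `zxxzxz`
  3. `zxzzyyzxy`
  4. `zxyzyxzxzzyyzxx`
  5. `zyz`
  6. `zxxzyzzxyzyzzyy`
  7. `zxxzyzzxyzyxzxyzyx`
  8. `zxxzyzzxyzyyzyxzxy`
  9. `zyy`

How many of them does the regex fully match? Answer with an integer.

9

1 → match
2 → match
3 → match
4 → match
5 → match
6 → match
7 → match
8 → match
9 → match
Total matched: 9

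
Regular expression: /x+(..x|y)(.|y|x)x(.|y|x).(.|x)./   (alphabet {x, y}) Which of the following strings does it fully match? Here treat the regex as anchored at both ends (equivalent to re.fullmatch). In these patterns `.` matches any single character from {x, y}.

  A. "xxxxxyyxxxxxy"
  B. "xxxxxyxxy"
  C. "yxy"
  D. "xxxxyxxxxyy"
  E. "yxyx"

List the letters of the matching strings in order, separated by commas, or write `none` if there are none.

A → no match
B → no match
C → no match — must start with "x"
D → match
E → no match — must start with "x"

D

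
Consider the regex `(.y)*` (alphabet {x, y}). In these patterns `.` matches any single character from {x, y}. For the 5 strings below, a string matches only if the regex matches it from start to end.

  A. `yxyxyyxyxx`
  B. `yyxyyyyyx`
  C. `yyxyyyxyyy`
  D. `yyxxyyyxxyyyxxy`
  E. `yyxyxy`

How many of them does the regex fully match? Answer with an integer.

2

A → no match
B → no match
C → match
D → no match
E → match
Total matched: 2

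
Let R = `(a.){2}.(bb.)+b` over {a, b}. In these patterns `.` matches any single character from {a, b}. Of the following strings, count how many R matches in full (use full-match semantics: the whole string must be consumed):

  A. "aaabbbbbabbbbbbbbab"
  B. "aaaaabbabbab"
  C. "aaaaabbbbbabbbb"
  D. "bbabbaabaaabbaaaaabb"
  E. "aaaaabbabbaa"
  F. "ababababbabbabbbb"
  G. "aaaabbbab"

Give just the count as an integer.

3

A → no match
B → match
C → match
D → no match — must start with "a"
E → no match — must end with "b"
F → no match
G → match
Total matched: 3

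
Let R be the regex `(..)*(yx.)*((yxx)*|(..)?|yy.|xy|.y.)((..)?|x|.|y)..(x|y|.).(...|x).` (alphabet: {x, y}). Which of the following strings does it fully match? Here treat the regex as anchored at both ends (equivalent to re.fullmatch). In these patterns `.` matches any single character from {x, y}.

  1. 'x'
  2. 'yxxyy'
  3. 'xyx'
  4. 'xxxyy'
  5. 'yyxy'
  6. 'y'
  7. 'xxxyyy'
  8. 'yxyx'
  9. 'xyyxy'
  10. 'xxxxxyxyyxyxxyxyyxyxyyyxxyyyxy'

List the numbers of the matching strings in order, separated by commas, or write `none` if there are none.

10

1. 'x' → no match
2. 'yxxyy' → no match
3. 'xyx' → no match
4. 'xxxyy' → no match
5. 'yyxy' → no match
6. 'y' → no match
7. 'xxxyyy' → no match
8. 'yxyx' → no match
9. 'xyyxy' → no match
10 → match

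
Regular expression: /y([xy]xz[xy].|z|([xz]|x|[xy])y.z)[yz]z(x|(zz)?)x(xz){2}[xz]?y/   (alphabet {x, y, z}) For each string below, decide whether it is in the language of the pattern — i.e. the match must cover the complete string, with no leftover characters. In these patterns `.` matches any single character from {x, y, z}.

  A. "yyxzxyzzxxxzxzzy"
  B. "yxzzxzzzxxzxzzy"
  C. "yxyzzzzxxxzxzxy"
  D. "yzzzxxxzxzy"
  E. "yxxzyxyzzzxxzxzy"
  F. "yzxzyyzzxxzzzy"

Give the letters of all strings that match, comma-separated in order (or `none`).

A, C, D, E

A → match
B → no match
C → match
D. "yzzzxxxzxzy" → match
E → match
F → no match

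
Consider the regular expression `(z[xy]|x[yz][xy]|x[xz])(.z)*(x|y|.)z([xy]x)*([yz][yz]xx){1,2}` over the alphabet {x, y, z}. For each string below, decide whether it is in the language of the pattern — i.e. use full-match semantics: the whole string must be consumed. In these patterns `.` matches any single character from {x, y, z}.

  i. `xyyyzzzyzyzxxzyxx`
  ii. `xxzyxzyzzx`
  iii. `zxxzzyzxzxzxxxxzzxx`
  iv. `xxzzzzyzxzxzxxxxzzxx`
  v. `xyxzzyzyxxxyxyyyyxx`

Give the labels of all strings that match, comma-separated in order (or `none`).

i → match
ii → no match — must end with `xx`
iii → no match
iv → match
v → no match

i, iv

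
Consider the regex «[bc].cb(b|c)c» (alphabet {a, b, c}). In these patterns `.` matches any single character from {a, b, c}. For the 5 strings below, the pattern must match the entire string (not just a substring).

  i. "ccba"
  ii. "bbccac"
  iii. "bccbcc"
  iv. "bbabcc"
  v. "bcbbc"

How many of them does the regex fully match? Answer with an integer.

i → no match — must end with "c"
ii → no match
iii → match
iv → no match
v → no match
Total matched: 1

1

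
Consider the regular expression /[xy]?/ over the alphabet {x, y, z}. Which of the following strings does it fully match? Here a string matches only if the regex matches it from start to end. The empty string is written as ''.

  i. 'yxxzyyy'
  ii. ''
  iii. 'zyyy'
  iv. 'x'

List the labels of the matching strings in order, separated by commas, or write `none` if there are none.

ii, iv

i → no match
ii → match
iii → no match
iv → match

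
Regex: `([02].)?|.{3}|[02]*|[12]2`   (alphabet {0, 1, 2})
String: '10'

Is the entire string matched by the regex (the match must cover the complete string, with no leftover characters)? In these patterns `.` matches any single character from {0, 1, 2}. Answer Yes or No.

No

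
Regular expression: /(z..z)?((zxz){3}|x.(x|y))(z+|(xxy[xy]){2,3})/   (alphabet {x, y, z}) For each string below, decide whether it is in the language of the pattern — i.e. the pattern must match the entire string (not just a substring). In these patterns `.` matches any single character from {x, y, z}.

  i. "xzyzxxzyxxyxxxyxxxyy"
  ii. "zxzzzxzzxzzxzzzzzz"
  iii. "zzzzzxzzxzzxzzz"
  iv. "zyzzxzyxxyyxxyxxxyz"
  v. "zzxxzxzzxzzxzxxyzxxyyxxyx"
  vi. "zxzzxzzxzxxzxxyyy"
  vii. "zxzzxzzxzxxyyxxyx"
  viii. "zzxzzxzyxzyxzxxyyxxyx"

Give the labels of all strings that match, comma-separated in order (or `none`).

i → no match
ii → match
iii → match
iv → no match
v → no match
vi → no match
vii → match
viii → no match

ii, iii, vii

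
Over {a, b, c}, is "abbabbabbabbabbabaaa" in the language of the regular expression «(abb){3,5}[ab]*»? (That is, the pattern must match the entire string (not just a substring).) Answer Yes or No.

Yes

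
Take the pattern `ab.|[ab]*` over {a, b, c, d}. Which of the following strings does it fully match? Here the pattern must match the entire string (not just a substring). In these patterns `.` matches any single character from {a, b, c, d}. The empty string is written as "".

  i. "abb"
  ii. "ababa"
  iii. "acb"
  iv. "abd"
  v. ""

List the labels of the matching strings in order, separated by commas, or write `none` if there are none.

i → match
ii → match
iii → no match
iv → match
v → match

i, ii, iv, v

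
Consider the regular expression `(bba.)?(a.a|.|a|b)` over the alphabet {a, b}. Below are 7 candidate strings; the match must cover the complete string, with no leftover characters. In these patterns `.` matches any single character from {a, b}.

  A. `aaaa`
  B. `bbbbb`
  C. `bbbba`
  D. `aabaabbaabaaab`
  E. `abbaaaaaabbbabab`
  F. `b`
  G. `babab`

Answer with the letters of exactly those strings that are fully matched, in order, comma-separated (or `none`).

F

A → no match
B → no match
C → no match
D → no match
E → no match
F → match
G → no match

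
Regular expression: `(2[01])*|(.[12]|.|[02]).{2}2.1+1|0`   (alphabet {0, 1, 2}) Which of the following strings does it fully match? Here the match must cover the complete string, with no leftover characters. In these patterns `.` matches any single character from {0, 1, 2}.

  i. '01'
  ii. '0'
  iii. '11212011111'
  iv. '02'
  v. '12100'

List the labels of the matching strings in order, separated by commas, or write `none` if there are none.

ii, iii

i → no match
ii → match
iii → match
iv → no match
v → no match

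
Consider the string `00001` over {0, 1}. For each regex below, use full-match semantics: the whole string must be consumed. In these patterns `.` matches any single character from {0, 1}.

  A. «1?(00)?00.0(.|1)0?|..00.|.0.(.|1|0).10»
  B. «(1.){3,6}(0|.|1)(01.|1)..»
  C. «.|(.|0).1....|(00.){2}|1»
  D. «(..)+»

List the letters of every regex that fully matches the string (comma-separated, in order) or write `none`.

A

A → match
B → no match — must start with `1`
C → no match
D → no match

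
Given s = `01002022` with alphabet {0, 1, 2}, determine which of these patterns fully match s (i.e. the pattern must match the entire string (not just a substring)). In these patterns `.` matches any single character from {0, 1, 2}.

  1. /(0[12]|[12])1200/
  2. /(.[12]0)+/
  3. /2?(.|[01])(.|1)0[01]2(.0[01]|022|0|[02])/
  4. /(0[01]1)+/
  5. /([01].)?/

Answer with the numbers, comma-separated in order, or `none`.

3

1 → no match — must end with `1200`
2 → no match — must end with `0`
3 → match
4 → no match — must end with `1`
5 → no match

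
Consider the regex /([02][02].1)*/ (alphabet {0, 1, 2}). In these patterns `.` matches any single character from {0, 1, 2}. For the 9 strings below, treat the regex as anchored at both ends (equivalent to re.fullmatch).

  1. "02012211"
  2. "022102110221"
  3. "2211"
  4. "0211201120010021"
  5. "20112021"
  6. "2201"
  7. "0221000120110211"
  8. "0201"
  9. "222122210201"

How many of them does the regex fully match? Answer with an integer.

9

1 → match
2 → match
3 → match
4 → match
5 → match
6 → match
7 → match
8 → match
9 → match
Total matched: 9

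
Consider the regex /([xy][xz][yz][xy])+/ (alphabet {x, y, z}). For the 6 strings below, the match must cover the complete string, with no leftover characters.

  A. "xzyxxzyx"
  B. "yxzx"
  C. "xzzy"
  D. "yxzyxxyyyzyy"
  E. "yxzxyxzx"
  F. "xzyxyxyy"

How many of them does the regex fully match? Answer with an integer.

A → match
B → match
C → match
D → match
E → match
F → match
Total matched: 6

6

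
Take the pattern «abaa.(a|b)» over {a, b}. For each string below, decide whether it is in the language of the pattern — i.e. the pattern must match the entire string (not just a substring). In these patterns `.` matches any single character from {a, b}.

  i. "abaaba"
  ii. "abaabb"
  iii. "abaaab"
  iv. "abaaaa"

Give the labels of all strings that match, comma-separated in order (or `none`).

i, ii, iii, iv

i → match
ii → match
iii → match
iv → match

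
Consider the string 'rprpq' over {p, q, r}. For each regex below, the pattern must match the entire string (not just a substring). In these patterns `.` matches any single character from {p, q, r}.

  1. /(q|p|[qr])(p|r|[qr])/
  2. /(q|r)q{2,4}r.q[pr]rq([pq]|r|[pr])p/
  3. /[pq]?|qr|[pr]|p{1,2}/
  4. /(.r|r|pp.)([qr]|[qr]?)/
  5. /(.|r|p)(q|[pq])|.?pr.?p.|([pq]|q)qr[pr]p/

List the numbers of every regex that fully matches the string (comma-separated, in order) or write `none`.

5

1 → no match
2 → no match — must end with 'p'
3 → no match
4 → no match
5 → match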